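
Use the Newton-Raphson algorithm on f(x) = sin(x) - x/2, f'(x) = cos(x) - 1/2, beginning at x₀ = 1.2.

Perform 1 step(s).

f(x) = sin(x) - x/2
f'(x) = cos(x) - 1/2
x₀ = 1.2

Newton-Raphson formula: x_{n+1} = x_n - f(x_n)/f'(x_n)

Iteration 1:
  f(1.200000) = 0.332039
  f'(1.200000) = -0.137642
  x_1 = 1.200000 - 0.332039/(-0.137642) = 3.612334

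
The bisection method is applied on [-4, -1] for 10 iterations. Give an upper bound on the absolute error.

Bisection error bound: |error| ≤ (b-a)/2^n
|error| ≤ (-1 - (-4))/2^10 = 3/2^10
|error| ≤ 0.0029296875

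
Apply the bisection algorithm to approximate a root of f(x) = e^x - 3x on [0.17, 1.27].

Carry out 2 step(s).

f(x) = e^x - 3x
Initial interval: [0.17, 1.27]

Iteration 1:
  c_1 = (0.170000 + 1.270000)/2 = 0.720000
  f(c_1) = f(0.720000) = -0.105567
  f(a) × f(c) < 0, new interval: [0.170000, 0.720000]
Iteration 2:
  c_2 = (0.170000 + 0.720000)/2 = 0.445000
  f(c_2) = f(0.445000) = 0.225490
  f(a) × f(c) ≥ 0, new interval: [0.445000, 0.720000]

After 2 iteration(s), the approximation is c_2 = 0.445000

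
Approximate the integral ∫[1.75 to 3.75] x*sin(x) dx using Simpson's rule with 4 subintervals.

f(x) = x*sin(x)
a = 1.75, b = 3.75, n = 4
h = (b - a)/n = 0.500000

Simpson's rule: (h/3)[f(x₀) + 4f(x₁) + 2f(x₂) + ... + f(xₙ)]

x_0 = 1.7500, f(x_0) = 1.721975, coefficient = 1
x_1 = 2.2500, f(x_1) = 1.750665, coefficient = 4
x_2 = 2.7500, f(x_2) = 1.049568, coefficient = 2
x_3 = 3.2500, f(x_3) = -0.351634, coefficient = 4
x_4 = 3.7500, f(x_4) = -2.143355, coefficient = 1

I ≈ (0.500000/3) × 7.273878 = 1.212313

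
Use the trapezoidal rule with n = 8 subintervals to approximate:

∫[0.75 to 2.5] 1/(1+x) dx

f(x) = 1/(1+x)
a = 0.75, b = 2.5, n = 8
h = (b - a)/n = 0.218750

Trapezoidal rule: (h/2)[f(x₀) + 2f(x₁) + 2f(x₂) + ... + f(xₙ)]

x_0 = 0.7500, f(x_0) = 0.571429, coefficient = 1
x_1 = 0.9688, f(x_1) = 0.507937, coefficient = 2
x_2 = 1.1875, f(x_2) = 0.457143, coefficient = 2
x_3 = 1.4062, f(x_3) = 0.415584, coefficient = 2
x_4 = 1.6250, f(x_4) = 0.380952, coefficient = 2
x_5 = 1.8438, f(x_5) = 0.351648, coefficient = 2
x_6 = 2.0625, f(x_6) = 0.326531, coefficient = 2
x_7 = 2.2812, f(x_7) = 0.304762, coefficient = 2
x_8 = 2.5000, f(x_8) = 0.285714, coefficient = 1

I ≈ (0.218750/2) × 6.346257 = 0.694122
Exact value: 0.693147
Error: 0.000975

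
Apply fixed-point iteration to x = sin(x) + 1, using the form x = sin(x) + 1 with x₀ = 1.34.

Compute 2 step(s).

Equation: x = sin(x) + 1
Fixed-point form: x = sin(x) + 1
x₀ = 1.34

x_1 = g(1.340000) = 1.973485
x_2 = g(1.973485) = 1.920011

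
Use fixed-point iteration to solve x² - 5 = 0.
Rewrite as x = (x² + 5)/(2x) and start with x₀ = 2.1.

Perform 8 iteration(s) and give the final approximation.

Equation: x² - 5 = 0
Fixed-point form: x = (x² + 5)/(2x)
x₀ = 2.1

x_1 = g(2.100000) = 2.240476
x_2 = g(2.240476) = 2.236072
x_3 = g(2.236072) = 2.236068
x_4 = g(2.236068) = 2.236068
x_5 = g(2.236068) = 2.236068
x_6 = g(2.236068) = 2.236068
x_7 = g(2.236068) = 2.236068
x_8 = g(2.236068) = 2.236068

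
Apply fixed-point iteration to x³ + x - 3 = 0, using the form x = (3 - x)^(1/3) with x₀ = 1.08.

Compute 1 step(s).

Equation: x³ + x - 3 = 0
Fixed-point form: x = (3 - x)^(1/3)
x₀ = 1.08

x_1 = g(1.080000) = 1.242893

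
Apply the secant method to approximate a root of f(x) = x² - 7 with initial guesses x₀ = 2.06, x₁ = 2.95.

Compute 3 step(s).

f(x) = x² - 7
x₀ = 2.06, x₁ = 2.95

Secant formula: x_{n+1} = x_n - f(x_n)(x_n - x_{n-1})/(f(x_n) - f(x_{n-1}))

Iteration 1:
  f(2.060000) = -2.756400
  f(2.950000) = 1.702500
  x_2 = 2.950000 - 1.702500×(2.950000 - 2.060000)/(1.702500 - (-2.756400))
       = 2.610180
Iteration 2:
  f(2.950000) = 1.702500
  f(2.610180) = -0.186962
  x_3 = 2.610180 - (-0.186962)×(2.610180 - 2.950000)/(-0.186962 - 1.702500)
       = 2.643805
Iteration 3:
  f(2.610180) = -0.186962
  f(2.643805) = -0.010296
  x_4 = 2.643805 - (-0.010296)×(2.643805 - 2.610180)/(-0.010296 - (-0.186962))
       = 2.645764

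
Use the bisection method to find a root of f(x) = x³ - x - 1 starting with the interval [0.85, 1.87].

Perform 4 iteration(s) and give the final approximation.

f(x) = x³ - x - 1
Initial interval: [0.85, 1.87]

Iteration 1:
  c_1 = (0.850000 + 1.870000)/2 = 1.360000
  f(c_1) = f(1.360000) = 0.155456
  f(a) × f(c) < 0, new interval: [0.850000, 1.360000]
Iteration 2:
  c_2 = (0.850000 + 1.360000)/2 = 1.105000
  f(c_2) = f(1.105000) = -0.755767
  f(a) × f(c) ≥ 0, new interval: [1.105000, 1.360000]
Iteration 3:
  c_3 = (1.105000 + 1.360000)/2 = 1.232500
  f(c_3) = f(1.232500) = -0.360263
  f(a) × f(c) ≥ 0, new interval: [1.232500, 1.360000]
Iteration 4:
  c_4 = (1.232500 + 1.360000)/2 = 1.296250
  f(c_4) = f(1.296250) = -0.118208
  f(a) × f(c) ≥ 0, new interval: [1.296250, 1.360000]

After 4 iteration(s), the approximation is c_4 = 1.296250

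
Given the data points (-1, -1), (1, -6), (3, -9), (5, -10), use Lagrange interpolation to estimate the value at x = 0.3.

Lagrange interpolation formula:
P(x) = Σ yᵢ × Lᵢ(x)
where Lᵢ(x) = Π_{j≠i} (x - xⱼ)/(xᵢ - xⱼ)

L_0(0.3) = (0.3 - 1)/(-1 - 1) × (0.3 - 3)/(-1 - 3) × (0.3 - 5)/(-1 - 5) = 0.185062
L_1(0.3) = (0.3 - (-1))/(1 - (-1)) × (0.3 - 3)/(1 - 3) × (0.3 - 5)/(1 - 5) = 1.031063
L_2(0.3) = (0.3 - (-1))/(3 - (-1)) × (0.3 - 1)/(3 - 1) × (0.3 - 5)/(3 - 5) = -0.267313
L_3(0.3) = (0.3 - (-1))/(5 - (-1)) × (0.3 - 1)/(5 - 1) × (0.3 - 3)/(5 - 3) = 0.051188

P(0.3) = (-1)×L_0(0.3) + (-6)×L_1(0.3) + (-9)×L_2(0.3) + (-10)×L_3(0.3)
P(0.3) = -4.477500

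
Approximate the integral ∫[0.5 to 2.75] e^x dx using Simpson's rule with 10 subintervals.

f(x) = e^x
a = 0.5, b = 2.75, n = 10
h = (b - a)/n = 0.225000

Simpson's rule: (h/3)[f(x₀) + 4f(x₁) + 2f(x₂) + ... + f(xₙ)]

x_0 = 0.5000, f(x_0) = 1.648721, coefficient = 1
x_1 = 0.7250, f(x_1) = 2.064731, coefficient = 4
x_2 = 0.9500, f(x_2) = 2.585710, coefficient = 2
x_3 = 1.1750, f(x_3) = 3.238143, coefficient = 4
x_4 = 1.4000, f(x_4) = 4.055200, coefficient = 2
x_5 = 1.6250, f(x_5) = 5.078419, coefficient = 4
x_6 = 1.8500, f(x_6) = 6.359820, coefficient = 2
x_7 = 2.0750, f(x_7) = 7.964546, coefficient = 4
x_8 = 2.3000, f(x_8) = 9.974182, coefficient = 2
x_9 = 2.5250, f(x_9) = 12.490895, coefficient = 4
x_10 = 2.7500, f(x_10) = 15.642632, coefficient = 1

I ≈ (0.225000/3) × 186.588116 = 13.994109
Exact value: 13.993911
Error: 0.000198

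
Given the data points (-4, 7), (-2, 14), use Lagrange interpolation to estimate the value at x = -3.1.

Lagrange interpolation formula:
P(x) = Σ yᵢ × Lᵢ(x)
where Lᵢ(x) = Π_{j≠i} (x - xⱼ)/(xᵢ - xⱼ)

L_0(-3.1) = (-3.1 - (-2))/(-4 - (-2)) = 0.550000
L_1(-3.1) = (-3.1 - (-4))/(-2 - (-4)) = 0.450000

P(-3.1) = 7×L_0(-3.1) + 14×L_1(-3.1)
P(-3.1) = 10.150000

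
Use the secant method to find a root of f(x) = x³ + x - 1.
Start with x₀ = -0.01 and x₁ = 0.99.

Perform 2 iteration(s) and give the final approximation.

f(x) = x³ + x - 1
x₀ = -0.01, x₁ = 0.99

Secant formula: x_{n+1} = x_n - f(x_n)(x_n - x_{n-1})/(f(x_n) - f(x_{n-1}))

Iteration 1:
  f(-0.010000) = -1.010001
  f(0.990000) = 0.960299
  x_2 = 0.990000 - 0.960299×(0.990000 - (-0.010000))/(0.960299 - (-1.010001))
       = 0.502613
Iteration 2:
  f(0.990000) = 0.960299
  f(0.502613) = -0.370417
  x_3 = 0.502613 - (-0.370417)×(0.502613 - 0.990000)/(-0.370417 - 0.960299)
       = 0.638282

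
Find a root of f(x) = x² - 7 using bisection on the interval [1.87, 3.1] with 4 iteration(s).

f(x) = x² - 7
Initial interval: [1.87, 3.1]

Iteration 1:
  c_1 = (1.870000 + 3.100000)/2 = 2.485000
  f(c_1) = f(2.485000) = -0.824775
  f(a) × f(c) ≥ 0, new interval: [2.485000, 3.100000]
Iteration 2:
  c_2 = (2.485000 + 3.100000)/2 = 2.792500
  f(c_2) = f(2.792500) = 0.798056
  f(a) × f(c) < 0, new interval: [2.485000, 2.792500]
Iteration 3:
  c_3 = (2.485000 + 2.792500)/2 = 2.638750
  f(c_3) = f(2.638750) = -0.036998
  f(a) × f(c) ≥ 0, new interval: [2.638750, 2.792500]
Iteration 4:
  c_4 = (2.638750 + 2.792500)/2 = 2.715625
  f(c_4) = f(2.715625) = 0.374619
  f(a) × f(c) < 0, new interval: [2.638750, 2.715625]

After 4 iteration(s), the approximation is c_4 = 2.715625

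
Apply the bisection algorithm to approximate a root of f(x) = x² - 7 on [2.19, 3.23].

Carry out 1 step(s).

f(x) = x² - 7
Initial interval: [2.19, 3.23]

Iteration 1:
  c_1 = (2.190000 + 3.230000)/2 = 2.710000
  f(c_1) = f(2.710000) = 0.344100
  f(a) × f(c) < 0, new interval: [2.190000, 2.710000]

After 1 iteration(s), the approximation is c_1 = 2.710000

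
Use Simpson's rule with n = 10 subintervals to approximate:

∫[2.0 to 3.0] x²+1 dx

f(x) = x²+1
a = 2.0, b = 3.0, n = 10
h = (b - a)/n = 0.100000

Simpson's rule: (h/3)[f(x₀) + 4f(x₁) + 2f(x₂) + ... + f(xₙ)]

x_0 = 2.0000, f(x_0) = 5.000000, coefficient = 1
x_1 = 2.1000, f(x_1) = 5.410000, coefficient = 4
x_2 = 2.2000, f(x_2) = 5.840000, coefficient = 2
x_3 = 2.3000, f(x_3) = 6.290000, coefficient = 4
x_4 = 2.4000, f(x_4) = 6.760000, coefficient = 2
x_5 = 2.5000, f(x_5) = 7.250000, coefficient = 4
x_6 = 2.6000, f(x_6) = 7.760000, coefficient = 2
x_7 = 2.7000, f(x_7) = 8.290000, coefficient = 4
x_8 = 2.8000, f(x_8) = 8.840000, coefficient = 2
x_9 = 2.9000, f(x_9) = 9.410000, coefficient = 4
x_10 = 3.0000, f(x_10) = 10.000000, coefficient = 1

I ≈ (0.100000/3) × 220.000000 = 7.333333
Exact value: 7.333333
Error: 0.000000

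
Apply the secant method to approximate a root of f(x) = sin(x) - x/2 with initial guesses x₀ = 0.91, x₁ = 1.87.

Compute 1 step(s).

f(x) = sin(x) - x/2
x₀ = 0.91, x₁ = 1.87

Secant formula: x_{n+1} = x_n - f(x_n)(x_n - x_{n-1})/(f(x_n) - f(x_{n-1}))

Iteration 1:
  f(0.910000) = 0.334504
  f(1.870000) = 0.020572
  x_2 = 1.870000 - 0.020572×(1.870000 - 0.910000)/(0.020572 - 0.334504)
       = 1.932907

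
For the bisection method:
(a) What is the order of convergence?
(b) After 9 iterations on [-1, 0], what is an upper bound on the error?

(a) Bisection has linear (order 1) convergence; the error is halved each step.

(b) Error bound = (b-a)/2^n = (0 - (-1))/2^{9}
    = 1/2^{9}

(a) 1 (linear); (b) error ≤ 1.95e-03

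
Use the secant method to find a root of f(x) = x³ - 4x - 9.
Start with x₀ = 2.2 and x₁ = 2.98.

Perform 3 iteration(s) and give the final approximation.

f(x) = x³ - 4x - 9
x₀ = 2.2, x₁ = 2.98

Secant formula: x_{n+1} = x_n - f(x_n)(x_n - x_{n-1})/(f(x_n) - f(x_{n-1}))

Iteration 1:
  f(2.200000) = -7.152000
  f(2.980000) = 5.543592
  x_2 = 2.980000 - 5.543592×(2.980000 - 2.200000)/(5.543592 - (-7.152000))
       = 2.639409
Iteration 2:
  f(2.980000) = 5.543592
  f(2.639409) = -1.170243
  x_3 = 2.639409 - (-1.170243)×(2.639409 - 2.980000)/(-1.170243 - 5.543592)
       = 2.698775
Iteration 3:
  f(2.639409) = -1.170243
  f(2.698775) = -0.138874
  x_4 = 2.698775 - (-0.138874)×(2.698775 - 2.639409)/(-0.138874 - (-1.170243))
       = 2.706769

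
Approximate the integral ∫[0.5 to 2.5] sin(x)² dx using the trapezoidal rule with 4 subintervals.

f(x) = sin(x)²
a = 0.5, b = 2.5, n = 4
h = (b - a)/n = 0.500000

Trapezoidal rule: (h/2)[f(x₀) + 2f(x₁) + 2f(x₂) + ... + f(xₙ)]

x_0 = 0.5000, f(x_0) = 0.229849, coefficient = 1
x_1 = 1.0000, f(x_1) = 0.708073, coefficient = 2
x_2 = 1.5000, f(x_2) = 0.994996, coefficient = 2
x_3 = 2.0000, f(x_3) = 0.826822, coefficient = 2
x_4 = 2.5000, f(x_4) = 0.358169, coefficient = 1

I ≈ (0.500000/2) × 5.647801 = 1.411950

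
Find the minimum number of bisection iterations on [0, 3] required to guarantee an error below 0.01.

We need (b-a)/2^n ≤ 0.01
(3 - 0)/2^n ≤ 0.01
3/2^n ≤ 0.01
2^n ≥ 300
n ≥ log₂(300) = 8.23
n ≥ 9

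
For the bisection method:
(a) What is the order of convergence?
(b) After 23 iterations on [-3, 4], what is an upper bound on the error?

(a) Bisection has linear (order 1) convergence; the error is halved each step.

(b) Error bound = (b-a)/2^n = (4 - (-3))/2^{23}
    = 7/2^{23}

(a) 1 (linear); (b) error ≤ 8.34e-07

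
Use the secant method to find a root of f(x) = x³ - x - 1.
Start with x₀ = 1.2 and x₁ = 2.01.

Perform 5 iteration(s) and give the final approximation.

f(x) = x³ - x - 1
x₀ = 1.2, x₁ = 2.01

Secant formula: x_{n+1} = x_n - f(x_n)(x_n - x_{n-1})/(f(x_n) - f(x_{n-1}))

Iteration 1:
  f(1.200000) = -0.472000
  f(2.010000) = 5.110601
  x_2 = 2.010000 - 5.110601×(2.010000 - 1.200000)/(5.110601 - (-0.472000))
       = 1.268484
Iteration 2:
  f(2.010000) = 5.110601
  f(1.268484) = -0.227427
  x_3 = 1.268484 - (-0.227427)×(1.268484 - 2.010000)/(-0.227427 - 5.110601)
       = 1.300077
Iteration 3:
  f(1.268484) = -0.227427
  f(1.300077) = -0.102689
  x_4 = 1.300077 - (-0.102689)×(1.300077 - 1.268484)/(-0.102689 - (-0.227427))
       = 1.326084
Iteration 4:
  f(1.300077) = -0.102689
  f(1.326084) = 0.005834
  x_5 = 1.326084 - 0.005834×(1.326084 - 1.300077)/(0.005834 - (-0.102689))
       = 1.324686
Iteration 5:
  f(1.326084) = 0.005834
  f(1.324686) = -0.000136
  x_6 = 1.324686 - (-0.000136)×(1.324686 - 1.326084)/(-0.000136 - 0.005834)
       = 1.324718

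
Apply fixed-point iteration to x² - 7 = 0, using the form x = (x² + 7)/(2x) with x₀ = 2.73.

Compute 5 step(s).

Equation: x² - 7 = 0
Fixed-point form: x = (x² + 7)/(2x)
x₀ = 2.73

x_1 = g(2.730000) = 2.647051
x_2 = g(2.647051) = 2.645752
x_3 = g(2.645752) = 2.645751
x_4 = g(2.645751) = 2.645751
x_5 = g(2.645751) = 2.645751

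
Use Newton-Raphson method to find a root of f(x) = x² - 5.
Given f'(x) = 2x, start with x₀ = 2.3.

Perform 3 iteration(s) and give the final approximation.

f(x) = x² - 5
f'(x) = 2x
x₀ = 2.3

Newton-Raphson formula: x_{n+1} = x_n - f(x_n)/f'(x_n)

Iteration 1:
  f(2.300000) = 0.290000
  f'(2.300000) = 4.600000
  x_1 = 2.300000 - 0.290000/4.600000 = 2.236957
Iteration 2:
  f(2.236957) = 0.003974
  f'(2.236957) = 4.473913
  x_2 = 2.236957 - 0.003974/4.473913 = 2.236068
Iteration 3:
  f(2.236068) = 0.000001
  f'(2.236068) = 4.472136
  x_3 = 2.236068 - 0.000001/4.472136 = 2.236068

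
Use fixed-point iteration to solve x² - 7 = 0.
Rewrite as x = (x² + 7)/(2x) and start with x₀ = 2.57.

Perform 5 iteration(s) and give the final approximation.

Equation: x² - 7 = 0
Fixed-point form: x = (x² + 7)/(2x)
x₀ = 2.57

x_1 = g(2.570000) = 2.646868
x_2 = g(2.646868) = 2.645752
x_3 = g(2.645752) = 2.645751
x_4 = g(2.645751) = 2.645751
x_5 = g(2.645751) = 2.645751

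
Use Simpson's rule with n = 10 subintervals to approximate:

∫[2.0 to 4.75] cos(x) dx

f(x) = cos(x)
a = 2.0, b = 4.75, n = 10
h = (b - a)/n = 0.275000

Simpson's rule: (h/3)[f(x₀) + 4f(x₁) + 2f(x₂) + ... + f(xₙ)]

x_0 = 2.0000, f(x_0) = -0.416147, coefficient = 1
x_1 = 2.2750, f(x_1) = -0.647427, coefficient = 4
x_2 = 2.5500, f(x_2) = -0.830054, coefficient = 2
x_3 = 2.8250, f(x_3) = -0.950302, coefficient = 4
x_4 = 3.1000, f(x_4) = -0.999135, coefficient = 2
x_5 = 3.3750, f(x_5) = -0.972884, coefficient = 4
x_6 = 3.6500, f(x_6) = -0.873521, coefficient = 2
x_7 = 3.9250, f(x_7) = -0.708513, coefficient = 4
x_8 = 4.2000, f(x_8) = -0.490261, coefficient = 2
x_9 = 4.4750, f(x_9) = -0.235166, coefficient = 4
x_10 = 4.7500, f(x_10) = 0.037602, coefficient = 1

I ≈ (0.275000/3) × -20.821652 = -1.908651
Exact value: -1.908590
Error: 0.000061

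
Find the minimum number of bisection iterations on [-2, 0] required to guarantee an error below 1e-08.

We need (b-a)/2^n ≤ 1e-08
(0 - (-2))/2^n ≤ 1e-08
2/2^n ≤ 1e-08
2^n ≥ 200000000
n ≥ log₂(200000000) = 27.58
n ≥ 28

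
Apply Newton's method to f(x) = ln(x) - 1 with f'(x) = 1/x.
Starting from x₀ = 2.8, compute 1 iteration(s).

f(x) = ln(x) - 1
f'(x) = 1/x
x₀ = 2.8

Newton-Raphson formula: x_{n+1} = x_n - f(x_n)/f'(x_n)

Iteration 1:
  f(2.800000) = 0.029619
  f'(2.800000) = 0.357143
  x_1 = 2.800000 - 0.029619/0.357143 = 2.717066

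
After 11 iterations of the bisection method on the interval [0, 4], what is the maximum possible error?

Bisection error bound: |error| ≤ (b-a)/2^n
|error| ≤ (4 - 0)/2^11 = 4/2^11
|error| ≤ 0.0019531250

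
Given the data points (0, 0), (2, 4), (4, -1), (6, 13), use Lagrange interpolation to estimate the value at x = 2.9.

Lagrange interpolation formula:
P(x) = Σ yᵢ × Lᵢ(x)
where Lᵢ(x) = Π_{j≠i} (x - xⱼ)/(xᵢ - xⱼ)

L_0(2.9) = (2.9 - 2)/(0 - 2) × (2.9 - 4)/(0 - 4) × (2.9 - 6)/(0 - 6) = -0.063938
L_1(2.9) = (2.9 - 0)/(2 - 0) × (2.9 - 4)/(2 - 4) × (2.9 - 6)/(2 - 6) = 0.618062
L_2(2.9) = (2.9 - 0)/(4 - 0) × (2.9 - 2)/(4 - 2) × (2.9 - 6)/(4 - 6) = 0.505687
L_3(2.9) = (2.9 - 0)/(6 - 0) × (2.9 - 2)/(6 - 2) × (2.9 - 4)/(6 - 4) = -0.059812

P(2.9) = 0×L_0(2.9) + 4×L_1(2.9) + (-1)×L_2(2.9) + 13×L_3(2.9)
P(2.9) = 1.189000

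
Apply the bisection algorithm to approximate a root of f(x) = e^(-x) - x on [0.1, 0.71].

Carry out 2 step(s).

f(x) = e^(-x) - x
Initial interval: [0.1, 0.71]

Iteration 1:
  c_1 = (0.100000 + 0.710000)/2 = 0.405000
  f(c_1) = f(0.405000) = 0.261977
  f(a) × f(c) ≥ 0, new interval: [0.405000, 0.710000]
Iteration 2:
  c_2 = (0.405000 + 0.710000)/2 = 0.557500
  f(c_2) = f(0.557500) = 0.015139
  f(a) × f(c) ≥ 0, new interval: [0.557500, 0.710000]

After 2 iteration(s), the approximation is c_2 = 0.557500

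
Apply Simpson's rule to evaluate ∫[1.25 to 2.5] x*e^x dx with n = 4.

f(x) = x*e^x
a = 1.25, b = 2.5, n = 4
h = (b - a)/n = 0.312500

Simpson's rule: (h/3)[f(x₀) + 4f(x₁) + 2f(x₂) + ... + f(xₙ)]

x_0 = 1.2500, f(x_0) = 4.362929, coefficient = 1
x_1 = 1.5625, f(x_1) = 7.454271, coefficient = 4
x_2 = 1.8750, f(x_2) = 12.226536, coefficient = 2
x_3 = 2.1875, f(x_3) = 19.496975, coefficient = 4
x_4 = 2.5000, f(x_4) = 30.456235, coefficient = 1

I ≈ (0.312500/3) × 167.077219 = 17.403877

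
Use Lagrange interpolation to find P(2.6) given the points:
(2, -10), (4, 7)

Lagrange interpolation formula:
P(x) = Σ yᵢ × Lᵢ(x)
where Lᵢ(x) = Π_{j≠i} (x - xⱼ)/(xᵢ - xⱼ)

L_0(2.6) = (2.6 - 4)/(2 - 4) = 0.700000
L_1(2.6) = (2.6 - 2)/(4 - 2) = 0.300000

P(2.6) = (-10)×L_0(2.6) + 7×L_1(2.6)
P(2.6) = -4.900000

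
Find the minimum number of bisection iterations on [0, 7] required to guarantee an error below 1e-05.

We need (b-a)/2^n ≤ 1e-05
(7 - 0)/2^n ≤ 1e-05
7/2^n ≤ 1e-05
2^n ≥ 700000
n ≥ log₂(700000) = 19.42
n ≥ 20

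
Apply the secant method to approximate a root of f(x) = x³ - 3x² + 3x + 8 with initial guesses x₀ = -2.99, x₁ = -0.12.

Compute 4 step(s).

f(x) = x³ - 3x² + 3x + 8
x₀ = -2.99, x₁ = -0.12

Secant formula: x_{n+1} = x_n - f(x_n)(x_n - x_{n-1})/(f(x_n) - f(x_{n-1}))

Iteration 1:
  f(-2.990000) = -54.521199
  f(-0.120000) = 7.595072
  x_2 = -0.120000 - 7.595072×(-0.120000 - (-2.990000))/(7.595072 - (-54.521199))
       = -0.470920
Iteration 2:
  f(-0.120000) = 7.595072
  f(-0.470920) = 5.817508
  x_3 = -0.470920 - 5.817508×(-0.470920 - (-0.120000))/(5.817508 - 7.595072)
       = -1.619391
Iteration 3:
  f(-0.470920) = 5.817508
  f(-1.619391) = -8.972195
  x_4 = -1.619391 - (-8.972195)×(-1.619391 - (-0.470920))/(-8.972195 - 5.817508)
       = -0.922670
Iteration 4:
  f(-1.619391) = -8.972195
  f(-0.922670) = 1.892547
  x_5 = -0.922670 - 1.892547×(-0.922670 - (-1.619391))/(1.892547 - (-8.972195))
       = -1.044033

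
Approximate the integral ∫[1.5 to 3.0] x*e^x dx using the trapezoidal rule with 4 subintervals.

f(x) = x*e^x
a = 1.5, b = 3.0, n = 4
h = (b - a)/n = 0.375000

Trapezoidal rule: (h/2)[f(x₀) + 2f(x₁) + 2f(x₂) + ... + f(xₙ)]

x_0 = 1.5000, f(x_0) = 6.722534, coefficient = 1
x_1 = 1.8750, f(x_1) = 12.226536, coefficient = 2
x_2 = 2.2500, f(x_2) = 21.347406, coefficient = 2
x_3 = 2.6250, f(x_3) = 36.237007, coefficient = 2
x_4 = 3.0000, f(x_4) = 60.256611, coefficient = 1

I ≈ (0.375000/2) × 206.601042 = 38.737695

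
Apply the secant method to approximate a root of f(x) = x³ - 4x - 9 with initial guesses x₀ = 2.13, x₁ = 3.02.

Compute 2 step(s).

f(x) = x³ - 4x - 9
x₀ = 2.13, x₁ = 3.02

Secant formula: x_{n+1} = x_n - f(x_n)(x_n - x_{n-1})/(f(x_n) - f(x_{n-1}))

Iteration 1:
  f(2.130000) = -7.856403
  f(3.020000) = 6.463608
  x_2 = 3.020000 - 6.463608×(3.020000 - 2.130000)/(6.463608 - (-7.856403))
       = 2.618282
Iteration 2:
  f(3.020000) = 6.463608
  f(2.618282) = -1.523762
  x_3 = 2.618282 - (-1.523762)×(2.618282 - 3.020000)/(-1.523762 - 6.463608)
       = 2.694918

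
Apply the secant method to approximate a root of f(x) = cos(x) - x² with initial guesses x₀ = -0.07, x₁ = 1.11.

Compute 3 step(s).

f(x) = cos(x) - x²
x₀ = -0.07, x₁ = 1.11

Secant formula: x_{n+1} = x_n - f(x_n)(x_n - x_{n-1})/(f(x_n) - f(x_{n-1}))

Iteration 1:
  f(-0.070000) = 0.992651
  f(1.110000) = -0.787438
  x_2 = 1.110000 - (-0.787438)×(1.110000 - (-0.070000))/(-0.787438 - 0.992651)
       = 0.588016
Iteration 2:
  f(1.110000) = -0.787438
  f(0.588016) = 0.486279
  x_3 = 0.588016 - 0.486279×(0.588016 - 1.110000)/(0.486279 - (-0.787438))
       = 0.787299
Iteration 3:
  f(0.588016) = 0.486279
  f(0.787299) = 0.085922
  x_4 = 0.787299 - 0.085922×(0.787299 - 0.588016)/(0.085922 - 0.486279)
       = 0.830067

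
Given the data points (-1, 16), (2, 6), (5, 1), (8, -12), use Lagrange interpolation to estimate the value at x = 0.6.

Lagrange interpolation formula:
P(x) = Σ yᵢ × Lᵢ(x)
where Lᵢ(x) = Π_{j≠i} (x - xⱼ)/(xᵢ - xⱼ)

L_0(0.6) = (0.6 - 2)/(-1 - 2) × (0.6 - 5)/(-1 - 5) × (0.6 - 8)/(-1 - 8) = 0.281383
L_1(0.6) = (0.6 - (-1))/(2 - (-1)) × (0.6 - 5)/(2 - 5) × (0.6 - 8)/(2 - 8) = 0.964741
L_2(0.6) = (0.6 - (-1))/(5 - (-1)) × (0.6 - 2)/(5 - 2) × (0.6 - 8)/(5 - 8) = -0.306963
L_3(0.6) = (0.6 - (-1))/(8 - (-1)) × (0.6 - 2)/(8 - 2) × (0.6 - 5)/(8 - 5) = 0.060840

P(0.6) = 16×L_0(0.6) + 6×L_1(0.6) + 1×L_2(0.6) + (-12)×L_3(0.6)
P(0.6) = 9.253531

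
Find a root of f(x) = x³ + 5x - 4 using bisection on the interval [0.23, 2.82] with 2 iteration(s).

f(x) = x³ + 5x - 4
Initial interval: [0.23, 2.82]

Iteration 1:
  c_1 = (0.230000 + 2.820000)/2 = 1.525000
  f(c_1) = f(1.525000) = 7.171578
  f(a) × f(c) < 0, new interval: [0.230000, 1.525000]
Iteration 2:
  c_2 = (0.230000 + 1.525000)/2 = 0.877500
  f(c_2) = f(0.877500) = 1.063180
  f(a) × f(c) < 0, new interval: [0.230000, 0.877500]

After 2 iteration(s), the approximation is c_2 = 0.877500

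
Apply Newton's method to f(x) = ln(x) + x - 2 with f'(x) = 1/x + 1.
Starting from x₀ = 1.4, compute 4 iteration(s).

f(x) = ln(x) + x - 2
f'(x) = 1/x + 1
x₀ = 1.4

Newton-Raphson formula: x_{n+1} = x_n - f(x_n)/f'(x_n)

Iteration 1:
  f(1.400000) = -0.263528
  f'(1.400000) = 1.714286
  x_1 = 1.400000 - (-0.263528)/1.714286 = 1.553725
Iteration 2:
  f(1.553725) = -0.005621
  f'(1.553725) = 1.643615
  x_2 = 1.553725 - (-0.005621)/1.643615 = 1.557144
Iteration 3:
  f(1.557144) = -0.000002
  f'(1.557144) = 1.642201
  x_3 = 1.557144 - (-0.000002)/1.642201 = 1.557146
Iteration 4:
  f(1.557146) = 0.000000
  f'(1.557146) = 1.642201
  x_4 = 1.557146 - 0.000000/1.642201 = 1.557146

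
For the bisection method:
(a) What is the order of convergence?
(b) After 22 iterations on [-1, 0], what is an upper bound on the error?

(a) Bisection has linear (order 1) convergence; the error is halved each step.

(b) Error bound = (b-a)/2^n = (0 - (-1))/2^{22}
    = 1/2^{22}

(a) 1 (linear); (b) error ≤ 2.38e-07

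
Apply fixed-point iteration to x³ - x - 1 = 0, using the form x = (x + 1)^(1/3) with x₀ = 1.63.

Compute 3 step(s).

Equation: x³ - x - 1 = 0
Fixed-point form: x = (x + 1)^(1/3)
x₀ = 1.63

x_1 = g(1.630000) = 1.380337
x_2 = g(1.380337) = 1.335200
x_3 = g(1.335200) = 1.326706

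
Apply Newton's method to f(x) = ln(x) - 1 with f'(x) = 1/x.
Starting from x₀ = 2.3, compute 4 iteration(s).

f(x) = ln(x) - 1
f'(x) = 1/x
x₀ = 2.3

Newton-Raphson formula: x_{n+1} = x_n - f(x_n)/f'(x_n)

Iteration 1:
  f(2.300000) = -0.167091
  f'(2.300000) = 0.434783
  x_1 = 2.300000 - (-0.167091)/0.434783 = 2.684309
Iteration 2:
  f(2.684309) = -0.012577
  f'(2.684309) = 0.372535
  x_2 = 2.684309 - (-0.012577)/0.372535 = 2.718069
Iteration 3:
  f(2.718069) = -0.000078
  f'(2.718069) = 0.367908
  x_3 = 2.718069 - (-0.000078)/0.367908 = 2.718282
Iteration 4:
  f(2.718282) = 0.000000
  f'(2.718282) = 0.367879
  x_4 = 2.718282 - 0.000000/0.367879 = 2.718282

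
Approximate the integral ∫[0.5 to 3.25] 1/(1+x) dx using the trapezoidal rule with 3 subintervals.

f(x) = 1/(1+x)
a = 0.5, b = 3.25, n = 3
h = (b - a)/n = 0.916667

Trapezoidal rule: (h/2)[f(x₀) + 2f(x₁) + 2f(x₂) + ... + f(xₙ)]

x_0 = 0.5000, f(x_0) = 0.666667, coefficient = 1
x_1 = 1.4167, f(x_1) = 0.413793, coefficient = 2
x_2 = 2.3333, f(x_2) = 0.300000, coefficient = 2
x_3 = 3.2500, f(x_3) = 0.235294, coefficient = 1

I ≈ (0.916667/2) × 2.329547 = 1.067709
Exact value: 1.041454
Error: 0.026255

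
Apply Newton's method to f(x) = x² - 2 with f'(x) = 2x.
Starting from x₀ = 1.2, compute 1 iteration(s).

f(x) = x² - 2
f'(x) = 2x
x₀ = 1.2

Newton-Raphson formula: x_{n+1} = x_n - f(x_n)/f'(x_n)

Iteration 1:
  f(1.200000) = -0.560000
  f'(1.200000) = 2.400000
  x_1 = 1.200000 - (-0.560000)/2.400000 = 1.433333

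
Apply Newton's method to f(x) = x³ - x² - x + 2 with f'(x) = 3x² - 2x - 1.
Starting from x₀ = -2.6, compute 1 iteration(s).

f(x) = x³ - x² - x + 2
f'(x) = 3x² - 2x - 1
x₀ = -2.6

Newton-Raphson formula: x_{n+1} = x_n - f(x_n)/f'(x_n)

Iteration 1:
  f(-2.600000) = -19.736000
  f'(-2.600000) = 24.480000
  x_1 = -2.600000 - (-19.736000)/24.480000 = -1.793791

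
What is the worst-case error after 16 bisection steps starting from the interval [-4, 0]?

Bisection error bound: |error| ≤ (b-a)/2^n
|error| ≤ (0 - (-4))/2^16 = 4/2^16
|error| ≤ 0.0000610352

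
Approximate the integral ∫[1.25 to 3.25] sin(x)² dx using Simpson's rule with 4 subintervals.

f(x) = sin(x)²
a = 1.25, b = 3.25, n = 4
h = (b - a)/n = 0.500000

Simpson's rule: (h/3)[f(x₀) + 4f(x₁) + 2f(x₂) + ... + f(xₙ)]

x_0 = 1.2500, f(x_0) = 0.900572, coefficient = 1
x_1 = 1.7500, f(x_1) = 0.968228, coefficient = 4
x_2 = 2.2500, f(x_2) = 0.605398, coefficient = 2
x_3 = 2.7500, f(x_3) = 0.145665, coefficient = 4
x_4 = 3.2500, f(x_4) = 0.011706, coefficient = 1

I ≈ (0.500000/3) × 6.578648 = 1.096441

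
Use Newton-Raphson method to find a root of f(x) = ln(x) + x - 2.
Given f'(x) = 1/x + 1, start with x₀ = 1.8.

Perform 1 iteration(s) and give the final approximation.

f(x) = ln(x) + x - 2
f'(x) = 1/x + 1
x₀ = 1.8

Newton-Raphson formula: x_{n+1} = x_n - f(x_n)/f'(x_n)

Iteration 1:
  f(1.800000) = 0.387787
  f'(1.800000) = 1.555556
  x_1 = 1.800000 - 0.387787/1.555556 = 1.550709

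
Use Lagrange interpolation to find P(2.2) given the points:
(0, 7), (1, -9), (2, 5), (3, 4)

Lagrange interpolation formula:
P(x) = Σ yᵢ × Lᵢ(x)
where Lᵢ(x) = Π_{j≠i} (x - xⱼ)/(xᵢ - xⱼ)

L_0(2.2) = (2.2 - 1)/(0 - 1) × (2.2 - 2)/(0 - 2) × (2.2 - 3)/(0 - 3) = 0.032000
L_1(2.2) = (2.2 - 0)/(1 - 0) × (2.2 - 2)/(1 - 2) × (2.2 - 3)/(1 - 3) = -0.176000
L_2(2.2) = (2.2 - 0)/(2 - 0) × (2.2 - 1)/(2 - 1) × (2.2 - 3)/(2 - 3) = 1.056000
L_3(2.2) = (2.2 - 0)/(3 - 0) × (2.2 - 1)/(3 - 1) × (2.2 - 2)/(3 - 2) = 0.088000

P(2.2) = 7×L_0(2.2) + (-9)×L_1(2.2) + 5×L_2(2.2) + 4×L_3(2.2)
P(2.2) = 7.440000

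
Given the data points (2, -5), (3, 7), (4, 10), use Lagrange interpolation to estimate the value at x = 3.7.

Lagrange interpolation formula:
P(x) = Σ yᵢ × Lᵢ(x)
where Lᵢ(x) = Π_{j≠i} (x - xⱼ)/(xᵢ - xⱼ)

L_0(3.7) = (3.7 - 3)/(2 - 3) × (3.7 - 4)/(2 - 4) = -0.105000
L_1(3.7) = (3.7 - 2)/(3 - 2) × (3.7 - 4)/(3 - 4) = 0.510000
L_2(3.7) = (3.7 - 2)/(4 - 2) × (3.7 - 3)/(4 - 3) = 0.595000

P(3.7) = (-5)×L_0(3.7) + 7×L_1(3.7) + 10×L_2(3.7)
P(3.7) = 10.045000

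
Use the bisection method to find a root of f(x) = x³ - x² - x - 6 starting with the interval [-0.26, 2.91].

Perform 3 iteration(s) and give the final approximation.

f(x) = x³ - x² - x - 6
Initial interval: [-0.26, 2.91]

Iteration 1:
  c_1 = (-0.260000 + 2.910000)/2 = 1.325000
  f(c_1) = f(1.325000) = -6.754422
  f(a) × f(c) ≥ 0, new interval: [1.325000, 2.910000]
Iteration 2:
  c_2 = (1.325000 + 2.910000)/2 = 2.117500
  f(c_2) = f(2.117500) = -3.106847
  f(a) × f(c) ≥ 0, new interval: [2.117500, 2.910000]
Iteration 3:
  c_3 = (2.117500 + 2.910000)/2 = 2.513750
  f(c_3) = f(2.513750) = 1.051544
  f(a) × f(c) < 0, new interval: [2.117500, 2.513750]

After 3 iteration(s), the approximation is c_3 = 2.513750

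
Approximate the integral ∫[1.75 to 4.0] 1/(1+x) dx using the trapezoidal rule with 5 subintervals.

f(x) = 1/(1+x)
a = 1.75, b = 4.0, n = 5
h = (b - a)/n = 0.450000

Trapezoidal rule: (h/2)[f(x₀) + 2f(x₁) + 2f(x₂) + ... + f(xₙ)]

x_0 = 1.7500, f(x_0) = 0.363636, coefficient = 1
x_1 = 2.2000, f(x_1) = 0.312500, coefficient = 2
x_2 = 2.6500, f(x_2) = 0.273973, coefficient = 2
x_3 = 3.1000, f(x_3) = 0.243902, coefficient = 2
x_4 = 3.5500, f(x_4) = 0.219780, coefficient = 2
x_5 = 4.0000, f(x_5) = 0.200000, coefficient = 1

I ≈ (0.450000/2) × 2.663947 = 0.599388
Exact value: 0.597837
Error: 0.001551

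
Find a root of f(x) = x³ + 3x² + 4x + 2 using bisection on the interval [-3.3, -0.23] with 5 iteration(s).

f(x) = x³ + 3x² + 4x + 2
Initial interval: [-3.3, -0.23]

Iteration 1:
  c_1 = (-3.300000 + (-0.230000))/2 = -1.765000
  f(c_1) = f(-1.765000) = -1.212697
  f(a) × f(c) ≥ 0, new interval: [-1.765000, -0.230000]
Iteration 2:
  c_2 = (-1.765000 + (-0.230000))/2 = -0.997500
  f(c_2) = f(-0.997500) = 0.002500
  f(a) × f(c) < 0, new interval: [-1.765000, -0.997500]
Iteration 3:
  c_3 = (-1.765000 + (-0.997500))/2 = -1.381250
  f(c_3) = f(-1.381250) = -0.436665
  f(a) × f(c) ≥ 0, new interval: [-1.381250, -0.997500]
Iteration 4:
  c_4 = (-1.381250 + (-0.997500))/2 = -1.189375
  f(c_4) = f(-1.189375) = -0.196167
  f(a) × f(c) ≥ 0, new interval: [-1.189375, -0.997500]
Iteration 5:
  c_5 = (-1.189375 + (-0.997500))/2 = -1.093437
  f(c_5) = f(-1.093437) = -0.094253
  f(a) × f(c) ≥ 0, new interval: [-1.093437, -0.997500]

After 5 iteration(s), the approximation is c_5 = -1.093437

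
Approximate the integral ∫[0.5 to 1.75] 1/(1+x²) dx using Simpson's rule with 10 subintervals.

f(x) = 1/(1+x²)
a = 0.5, b = 1.75, n = 10
h = (b - a)/n = 0.125000

Simpson's rule: (h/3)[f(x₀) + 4f(x₁) + 2f(x₂) + ... + f(xₙ)]

x_0 = 0.5000, f(x_0) = 0.800000, coefficient = 1
x_1 = 0.6250, f(x_1) = 0.719101, coefficient = 4
x_2 = 0.7500, f(x_2) = 0.640000, coefficient = 2
x_3 = 0.8750, f(x_3) = 0.566372, coefficient = 4
x_4 = 1.0000, f(x_4) = 0.500000, coefficient = 2
x_5 = 1.1250, f(x_5) = 0.441379, coefficient = 4
x_6 = 1.2500, f(x_6) = 0.390244, coefficient = 2
x_7 = 1.3750, f(x_7) = 0.345946, coefficient = 4
x_8 = 1.5000, f(x_8) = 0.307692, coefficient = 2
x_9 = 1.6250, f(x_9) = 0.274678, coefficient = 4
x_10 = 1.7500, f(x_10) = 0.246154, coefficient = 1

I ≈ (0.125000/3) × 14.111931 = 0.587997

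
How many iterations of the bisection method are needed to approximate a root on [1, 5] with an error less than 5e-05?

We need (b-a)/2^n ≤ 5e-05
(5 - 1)/2^n ≤ 5e-05
4/2^n ≤ 5e-05
2^n ≥ 80000
n ≥ log₂(80000) = 16.29
n ≥ 17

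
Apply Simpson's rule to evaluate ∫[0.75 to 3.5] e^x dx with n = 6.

f(x) = e^x
a = 0.75, b = 3.5, n = 6
h = (b - a)/n = 0.458333

Simpson's rule: (h/3)[f(x₀) + 4f(x₁) + 2f(x₂) + ... + f(xₙ)]

x_0 = 0.7500, f(x_0) = 2.117000, coefficient = 1
x_1 = 1.2083, f(x_1) = 3.347900, coefficient = 4
x_2 = 1.6667, f(x_2) = 5.294490, coefficient = 2
x_3 = 2.1250, f(x_3) = 8.372897, coefficient = 4
x_4 = 2.5833, f(x_4) = 13.241202, coefficient = 2
x_5 = 3.0417, f(x_5) = 20.940114, coefficient = 4
x_6 = 3.5000, f(x_6) = 33.115452, coefficient = 1

I ≈ (0.458333/3) × 202.947484 = 31.005866
Exact value: 30.998452
Error: 0.007414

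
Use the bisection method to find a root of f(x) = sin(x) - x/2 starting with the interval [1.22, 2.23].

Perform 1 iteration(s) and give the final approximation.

f(x) = sin(x) - x/2
Initial interval: [1.22, 2.23]

Iteration 1:
  c_1 = (1.220000 + 2.230000)/2 = 1.725000
  f(c_1) = f(1.725000) = 0.125634
  f(a) × f(c) ≥ 0, new interval: [1.725000, 2.230000]

After 1 iteration(s), the approximation is c_1 = 1.725000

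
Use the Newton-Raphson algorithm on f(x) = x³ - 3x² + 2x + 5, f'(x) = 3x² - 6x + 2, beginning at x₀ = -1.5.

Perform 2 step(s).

f(x) = x³ - 3x² + 2x + 5
f'(x) = 3x² - 6x + 2
x₀ = -1.5

Newton-Raphson formula: x_{n+1} = x_n - f(x_n)/f'(x_n)

Iteration 1:
  f(-1.500000) = -8.125000
  f'(-1.500000) = 17.750000
  x_1 = -1.500000 - (-8.125000)/17.750000 = -1.042254
Iteration 2:
  f(-1.042254) = -1.475576
  f'(-1.042254) = 11.512398
  x_2 = -1.042254 - (-1.475576)/11.512398 = -0.914081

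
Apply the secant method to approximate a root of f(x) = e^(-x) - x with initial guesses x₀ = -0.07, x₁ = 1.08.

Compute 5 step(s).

f(x) = e^(-x) - x
x₀ = -0.07, x₁ = 1.08

Secant formula: x_{n+1} = x_n - f(x_n)(x_n - x_{n-1})/(f(x_n) - f(x_{n-1}))

Iteration 1:
  f(-0.070000) = 1.142508
  f(1.080000) = -0.740404
  x_2 = 1.080000 - (-0.740404)×(1.080000 - (-0.070000))/(-0.740404 - 1.142508)
       = 0.627794
Iteration 2:
  f(1.080000) = -0.740404
  f(0.627794) = -0.094025
  x_3 = 0.627794 - (-0.094025)×(0.627794 - 1.080000)/(-0.094025 - (-0.740404))
       = 0.562013
Iteration 3:
  f(0.627794) = -0.094025
  f(0.562013) = 0.008047
  x_4 = 0.562013 - 0.008047×(0.562013 - 0.627794)/(0.008047 - (-0.094025))
       = 0.567199
Iteration 4:
  f(0.562013) = 0.008047
  f(0.567199) = -0.000087
  x_5 = 0.567199 - (-0.000087)×(0.567199 - 0.562013)/(-0.000087 - 0.008047)
       = 0.567143
Iteration 5:
  f(0.567199) = -0.000087
  f(0.567143) = 0.000000
  x_6 = 0.567143 - 0.000000×(0.567143 - 0.567199)/(0.000000 - (-0.000087))
       = 0.567143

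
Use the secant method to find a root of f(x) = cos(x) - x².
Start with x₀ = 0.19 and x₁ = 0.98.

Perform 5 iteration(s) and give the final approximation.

f(x) = cos(x) - x²
x₀ = 0.19, x₁ = 0.98

Secant formula: x_{n+1} = x_n - f(x_n)(x_n - x_{n-1})/(f(x_n) - f(x_{n-1}))

Iteration 1:
  f(0.190000) = 0.945904
  f(0.980000) = -0.403377
  x_2 = 0.980000 - (-0.403377)×(0.980000 - 0.190000)/(-0.403377 - 0.945904)
       = 0.743824
Iteration 2:
  f(0.980000) = -0.403377
  f(0.743824) = 0.182611
  x_3 = 0.743824 - 0.182611×(0.743824 - 0.980000)/(0.182611 - (-0.403377))
       = 0.817423
Iteration 3:
  f(0.743824) = 0.182611
  f(0.817423) = 0.015922
  x_4 = 0.817423 - 0.015922×(0.817423 - 0.743824)/(0.015922 - 0.182611)
       = 0.824453
Iteration 4:
  f(0.817423) = 0.015922
  f(0.824453) = -0.000765
  x_5 = 0.824453 - (-0.000765)×(0.824453 - 0.817423)/(-0.000765 - 0.015922)
       = 0.824131
Iteration 5:
  f(0.824453) = -0.000765
  f(0.824131) = 0.000003
  x_6 = 0.824131 - 0.000003×(0.824131 - 0.824453)/(0.000003 - (-0.000765))
       = 0.824132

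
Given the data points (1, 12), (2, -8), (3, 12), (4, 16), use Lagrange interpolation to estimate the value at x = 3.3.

Lagrange interpolation formula:
P(x) = Σ yᵢ × Lᵢ(x)
where Lᵢ(x) = Π_{j≠i} (x - xⱼ)/(xᵢ - xⱼ)

L_0(3.3) = (3.3 - 2)/(1 - 2) × (3.3 - 3)/(1 - 3) × (3.3 - 4)/(1 - 4) = 0.045500
L_1(3.3) = (3.3 - 1)/(2 - 1) × (3.3 - 3)/(2 - 3) × (3.3 - 4)/(2 - 4) = -0.241500
L_2(3.3) = (3.3 - 1)/(3 - 1) × (3.3 - 2)/(3 - 2) × (3.3 - 4)/(3 - 4) = 1.046500
L_3(3.3) = (3.3 - 1)/(4 - 1) × (3.3 - 2)/(4 - 2) × (3.3 - 3)/(4 - 3) = 0.149500

P(3.3) = 12×L_0(3.3) + (-8)×L_1(3.3) + 12×L_2(3.3) + 16×L_3(3.3)
P(3.3) = 17.428000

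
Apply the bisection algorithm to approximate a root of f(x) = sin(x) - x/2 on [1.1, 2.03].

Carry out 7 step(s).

f(x) = sin(x) - x/2
Initial interval: [1.1, 2.03]

Iteration 1:
  c_1 = (1.100000 + 2.030000)/2 = 1.565000
  f(c_1) = f(1.565000) = 0.217483
  f(a) × f(c) ≥ 0, new interval: [1.565000, 2.030000]
Iteration 2:
  c_2 = (1.565000 + 2.030000)/2 = 1.797500
  f(c_2) = f(1.797500) = 0.075663
  f(a) × f(c) ≥ 0, new interval: [1.797500, 2.030000]
Iteration 3:
  c_3 = (1.797500 + 2.030000)/2 = 1.913750
  f(c_3) = f(1.913750) = -0.015109
  f(a) × f(c) < 0, new interval: [1.797500, 1.913750]
Iteration 4:
  c_4 = (1.797500 + 1.913750)/2 = 1.855625
  f(c_4) = f(1.855625) = 0.031897
  f(a) × f(c) ≥ 0, new interval: [1.855625, 1.913750]
Iteration 5:
  c_5 = (1.855625 + 1.913750)/2 = 1.884687
  f(c_5) = f(1.884687) = 0.008796
  f(a) × f(c) ≥ 0, new interval: [1.884687, 1.913750]
Iteration 6:
  c_6 = (1.884687 + 1.913750)/2 = 1.899219
  f(c_6) = f(1.899219) = -0.003057
  f(a) × f(c) < 0, new interval: [1.884687, 1.899219]
Iteration 7:
  c_7 = (1.884687 + 1.899219)/2 = 1.891953
  f(c_7) = f(1.891953) = 0.002894
  f(a) × f(c) ≥ 0, new interval: [1.891953, 1.899219]

After 7 iteration(s), the approximation is c_7 = 1.891953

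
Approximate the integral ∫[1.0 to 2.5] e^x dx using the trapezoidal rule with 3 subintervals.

f(x) = e^x
a = 1.0, b = 2.5, n = 3
h = (b - a)/n = 0.500000

Trapezoidal rule: (h/2)[f(x₀) + 2f(x₁) + 2f(x₂) + ... + f(xₙ)]

x_0 = 1.0000, f(x_0) = 2.718282, coefficient = 1
x_1 = 1.5000, f(x_1) = 4.481689, coefficient = 2
x_2 = 2.0000, f(x_2) = 7.389056, coefficient = 2
x_3 = 2.5000, f(x_3) = 12.182494, coefficient = 1

I ≈ (0.500000/2) × 38.642266 = 9.660567
Exact value: 9.464212
Error: 0.196354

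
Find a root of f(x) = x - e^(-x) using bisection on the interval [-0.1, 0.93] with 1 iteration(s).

f(x) = x - e^(-x)
Initial interval: [-0.1, 0.93]

Iteration 1:
  c_1 = (-0.100000 + 0.930000)/2 = 0.415000
  f(c_1) = f(0.415000) = -0.245340
  f(a) × f(c) ≥ 0, new interval: [0.415000, 0.930000]

After 1 iteration(s), the approximation is c_1 = 0.415000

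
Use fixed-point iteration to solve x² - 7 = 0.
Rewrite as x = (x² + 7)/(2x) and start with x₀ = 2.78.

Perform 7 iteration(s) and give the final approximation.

Equation: x² - 7 = 0
Fixed-point form: x = (x² + 7)/(2x)
x₀ = 2.78

x_1 = g(2.780000) = 2.648993
x_2 = g(2.648993) = 2.645753
x_3 = g(2.645753) = 2.645751
x_4 = g(2.645751) = 2.645751
x_5 = g(2.645751) = 2.645751
x_6 = g(2.645751) = 2.645751
x_7 = g(2.645751) = 2.645751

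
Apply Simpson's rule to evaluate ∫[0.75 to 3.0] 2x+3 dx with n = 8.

f(x) = 2x+3
a = 0.75, b = 3.0, n = 8
h = (b - a)/n = 0.281250

Simpson's rule: (h/3)[f(x₀) + 4f(x₁) + 2f(x₂) + ... + f(xₙ)]

x_0 = 0.7500, f(x_0) = 4.500000, coefficient = 1
x_1 = 1.0312, f(x_1) = 5.062500, coefficient = 4
x_2 = 1.3125, f(x_2) = 5.625000, coefficient = 2
x_3 = 1.5938, f(x_3) = 6.187500, coefficient = 4
x_4 = 1.8750, f(x_4) = 6.750000, coefficient = 2
x_5 = 2.1562, f(x_5) = 7.312500, coefficient = 4
x_6 = 2.4375, f(x_6) = 7.875000, coefficient = 2
x_7 = 2.7188, f(x_7) = 8.437500, coefficient = 4
x_8 = 3.0000, f(x_8) = 9.000000, coefficient = 1

I ≈ (0.281250/3) × 162.000000 = 15.187500
Exact value: 15.187500
Error: 0.000000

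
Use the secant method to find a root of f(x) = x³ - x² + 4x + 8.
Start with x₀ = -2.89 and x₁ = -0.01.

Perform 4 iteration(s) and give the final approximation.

f(x) = x³ - x² + 4x + 8
x₀ = -2.89, x₁ = -0.01

Secant formula: x_{n+1} = x_n - f(x_n)(x_n - x_{n-1})/(f(x_n) - f(x_{n-1}))

Iteration 1:
  f(-2.890000) = -36.049669
  f(-0.010000) = 7.959899
  x_2 = -0.010000 - 7.959899×(-0.010000 - (-2.890000))/(7.959899 - (-36.049669))
       = -0.530898
Iteration 2:
  f(-0.010000) = 7.959899
  f(-0.530898) = 5.444919
  x_3 = -0.530898 - 5.444919×(-0.530898 - (-0.010000))/(5.444919 - 7.959899)
       = -1.658640
Iteration 3:
  f(-0.530898) = 5.444919
  f(-1.658640) = -5.948712
  x_4 = -1.658640 - (-5.948712)×(-1.658640 - (-0.530898))/(-5.948712 - 5.444919)
       = -1.069837
Iteration 4:
  f(-1.658640) = -5.948712
  f(-1.069837) = 1.351622
  x_5 = -1.069837 - 1.351622×(-1.069837 - (-1.658640))/(1.351622 - (-5.948712))
       = -1.178851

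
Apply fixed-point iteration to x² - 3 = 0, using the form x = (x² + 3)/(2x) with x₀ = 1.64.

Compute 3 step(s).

Equation: x² - 3 = 0
Fixed-point form: x = (x² + 3)/(2x)
x₀ = 1.64

x_1 = g(1.640000) = 1.734634
x_2 = g(1.734634) = 1.732053
x_3 = g(1.732053) = 1.732051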